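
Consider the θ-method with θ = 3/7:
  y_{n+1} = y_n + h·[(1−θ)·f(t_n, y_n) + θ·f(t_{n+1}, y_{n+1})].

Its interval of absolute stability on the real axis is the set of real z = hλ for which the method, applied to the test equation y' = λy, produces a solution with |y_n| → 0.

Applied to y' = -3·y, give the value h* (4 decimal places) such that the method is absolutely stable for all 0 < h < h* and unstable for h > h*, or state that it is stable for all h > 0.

(-14.0000,0); λ=-3 ⇒ h* = (14)/3 = 4.6667.

Set f=λy, z=hλ:
  y_{n+1} = y_n + z·[4/7·y_n + 3/7·y_{n+1}] ⇒ (1 − 3/7z)y_{n+1} = (1 + 4/7z)y_n
  so R(z) = (1 + 4/7z)/(1 − 3/7z).

Solve |R(x)|<1 on ℝ⁻.
x=-0.64: |R|=0.4978
R=−1: 1+4/7x = −1+3/7x ⇒ -1/7x=2 ⇒ x=2/(-1/7)=-14.0000
Confirm numerically:
  x=-12.888: |R|=0.97565 <1
  x=-10.817: |R|=0.91932 <1
  x=-10.798: |R|=0.91872 <1
  x=-8.816: |R|=0.84501 <1
  x=-14.457: |R|=1.00907 >1
  x=-14.165: |R|=1.00333 >1
So |R|<1 on (-14.0000, 0).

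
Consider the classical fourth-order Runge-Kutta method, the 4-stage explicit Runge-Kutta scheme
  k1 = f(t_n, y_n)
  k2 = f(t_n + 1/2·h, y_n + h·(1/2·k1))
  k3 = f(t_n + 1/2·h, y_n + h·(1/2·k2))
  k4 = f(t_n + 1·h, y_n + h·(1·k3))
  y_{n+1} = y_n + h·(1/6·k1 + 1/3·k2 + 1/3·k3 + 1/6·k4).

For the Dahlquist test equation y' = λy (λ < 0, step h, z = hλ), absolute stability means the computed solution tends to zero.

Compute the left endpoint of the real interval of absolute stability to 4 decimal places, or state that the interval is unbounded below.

left endpoint -2.7853.

On y'=λy, z=hλ:
  order 4, 4-stage ⇒ R(z)=1+z+z^2/2+z^3/6+z^4/24
  (e.g. R(-1.07)=0.35289, |R|=0.35289)

Need |R(x)|<1, x<0.
x=-1.07: |R|=0.3529
|R(-3.15)|=1.7043 |R(-2.17)|=0.4053 |R(-1.52)|=0.2723
Bisect:
  x_lo=-3.6633 |R|=3.3568  x_hi=-0.3525 |R|=0.7030
  mid=-2.00787 |R|=0.33599 →hi
  mid=-2.83557 |R|=1.07849 →lo
  mid=-2.42172 |R|=0.57665 →hi
  mid=-2.62865 |R|=0.78839 →hi
  mid=-2.73211 |R|=0.92273 →hi
  mid=-2.78384 |R|=0.99781 →hi
  mid=-2.80971 |R|=1.03743 →lo
  mid=-2.79677 |R|=1.01745 →lo
  mid=-2.79031 |R|=1.00759 →lo
  ...
  [-2.78546,-2.78526] ⇒ x*=-2.7853
Stable set (-2.7853, 0).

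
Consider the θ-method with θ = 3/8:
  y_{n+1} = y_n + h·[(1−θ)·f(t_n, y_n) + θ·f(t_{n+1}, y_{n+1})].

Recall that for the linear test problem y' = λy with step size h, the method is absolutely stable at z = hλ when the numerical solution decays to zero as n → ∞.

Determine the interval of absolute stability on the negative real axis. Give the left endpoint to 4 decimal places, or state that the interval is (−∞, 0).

With y'=λy (z=hλ):
  y_{n+1} = y_n + z·[5/8·y_n + 3/8·y_{n+1}] ⇒ (1 − 3/8z)y_{n+1} = (1 + 5/8z)y_n
  ⇒ R(z) = (1 + 5/8z)/(1 − 3/8z).

Solve |R(x)|<1 on ℝ⁻.
x=-1.12: |R|=0.2113
R=−1: 1+5/8x = −1+3/8x ⇒ -1/4x=2 ⇒ x=2/(-1/4)=-8.0000
Confirm numerically:
  x=-7.285: |R|=0.95210 <1
  x=-6.714: |R|=0.90861 <1
  x=-4.481: |R|=0.67178 <1
  x=-8.341: |R|=1.02065 >1
  x=-8.289: |R|=1.01759 >1
Stable set (-8.0000, 0).

z∈(-8.0000,0).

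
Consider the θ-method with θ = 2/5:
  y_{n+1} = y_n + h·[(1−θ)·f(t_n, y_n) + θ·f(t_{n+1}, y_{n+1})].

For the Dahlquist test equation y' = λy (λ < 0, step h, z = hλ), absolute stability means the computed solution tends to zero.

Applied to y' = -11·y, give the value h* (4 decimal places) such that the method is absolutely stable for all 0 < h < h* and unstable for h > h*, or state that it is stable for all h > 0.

On y'=λy, z=hλ:
  y_{n+1} = y_n + z·[3/5·y_n + 2/5·y_{n+1}] ⇒ (1 − 2/5z)y_{n+1} = (1 + 3/5z)y_n
  so R(z) = (1 + 3/5z)/(1 − 2/5z).

Boundary: |R(x)|=1, x<0.
x=-1.38: |R|=0.1108
R=−1: 1+3/5x = −1+2/5x ⇒ -1/5x=2 ⇒ x=2/(-1/5)=-10.0000
Confirm numerically:
  x=-9.592: |R|=0.98313 <1
  x=-9.436: |R|=0.97637 <1
  x=-8.109: |R|=0.91088 <1
  x=-5.635: |R|=0.73171 <1
  x=-10.563: |R|=1.02155 >1
  x=-10.345: |R|=1.01343 >1
So |R|<1 on (-10.0000, 0).

(-10.0000,0); λ=-11 ⇒ h* = (10)/11 = 0.9091.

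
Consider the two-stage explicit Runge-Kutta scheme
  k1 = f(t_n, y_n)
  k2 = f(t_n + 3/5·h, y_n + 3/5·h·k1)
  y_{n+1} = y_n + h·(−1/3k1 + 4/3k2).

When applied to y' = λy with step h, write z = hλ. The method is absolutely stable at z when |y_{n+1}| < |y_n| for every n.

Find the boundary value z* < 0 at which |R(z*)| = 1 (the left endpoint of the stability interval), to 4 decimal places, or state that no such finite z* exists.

Test eqn y'=λy, z=hλ:
  k1=λy_n ⇒ h·k1=z·y_n;  k2=λ(1+3/5z)y_n ⇒ h·k2=z(1+3/5z)y_n
  y_{n+1}/y_n = 1 − 1/3z + 4/3z(1+3/5z) = 1 + z + 4/5z²
  Hence R(z) = 1 + z + 4/5z².

Need |R(x)|<1, x<0.
x=-0.71: |R|=0.6933
R=1: x+4/5x²=0 ⇒ x=−5/4=-1.2500; min R=1−1/(4·4/5)=0.6875>−1
Confirm numerically:
  x=-1.154: |R|=0.91137 <1
  x=-1.084: |R|=0.85604 <1
  x=-0.975: |R|=0.78550 <1
  x=-0.926: |R|=0.75998 <1
  x=-1.618: |R|=1.47634 >1
  x=-1.298: |R|=1.04984 >1
Stable set (-1.2500, 0).

left endpoint -1.2500.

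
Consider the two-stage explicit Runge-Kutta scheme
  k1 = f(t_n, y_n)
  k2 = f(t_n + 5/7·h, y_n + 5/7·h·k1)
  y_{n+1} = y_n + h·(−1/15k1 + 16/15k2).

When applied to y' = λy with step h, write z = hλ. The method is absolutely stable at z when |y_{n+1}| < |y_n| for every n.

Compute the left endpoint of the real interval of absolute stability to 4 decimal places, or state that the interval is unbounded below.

left endpoint -1.3125.

Set f=λy, z=hλ:
  k1=λy_n ⇒ h·k1=z·y_n;  k2=λ(1+5/7z)y_n ⇒ h·k2=z(1+5/7z)y_n
  y_{n+1}/y_n = 1 − 1/15z + 16/15z(1+5/7z) = 1 + z + 16/21z²
  R(z) = 1 + z + 16/21z².

Solve |R(x)|<1 on ℝ⁻.
x=-0.42: |R|=0.7144
R=1: x+16/21x²=0 ⇒ x=−21/16=-1.3125; min R=1−1/(4·16/21)=0.6719>−1
Confirm numerically:
  x=-1.106: |R|=0.82599 <1
  x=-0.819: |R|=0.69206 <1
  x=-0.751: |R|=0.67872 <1
  x=-0.642: |R|=0.67203 <1
  x=-1.795: |R|=1.65988 >1
  x=-1.729: |R|=1.54867 >1
  x=-1.658: |R|=1.43645 >1
Interval (-1.3125, 0).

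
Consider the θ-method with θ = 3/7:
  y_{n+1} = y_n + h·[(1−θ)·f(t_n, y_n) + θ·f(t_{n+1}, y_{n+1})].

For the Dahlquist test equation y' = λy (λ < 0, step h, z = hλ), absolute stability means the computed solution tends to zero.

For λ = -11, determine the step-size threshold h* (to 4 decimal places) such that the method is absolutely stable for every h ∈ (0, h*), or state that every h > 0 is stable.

(-14.0000,0); λ=-11 ⇒ h* = (14)/11 = 1.2727.

Set f=λy, z=hλ:
  y_{n+1} = y_n + z·[4/7·y_n + 3/7·y_{n+1}] ⇒ (1 − 3/7z)y_{n+1} = (1 + 4/7z)y_n
  Hence R(z) = (1 + 4/7z)/(1 − 3/7z).

Find x<0 with |R(x)|<1.
x=-0.87: |R|=0.3663
R=−1: 1+4/7x = −1+3/7x ⇒ -1/7x=2 ⇒ x=2/(-1/7)=-14.0000
Confirm numerically:
  x=-13.565: |R|=0.99088 <1
  x=-12.463: |R|=0.96537 <1
  x=-12.265: |R|=0.96038 <1
  x=-10.389: |R|=0.90539 <1
  x=-14.532: |R|=1.01051 >1
  x=-14.324: |R|=1.00648 >1
Interval (-14.0000, 0).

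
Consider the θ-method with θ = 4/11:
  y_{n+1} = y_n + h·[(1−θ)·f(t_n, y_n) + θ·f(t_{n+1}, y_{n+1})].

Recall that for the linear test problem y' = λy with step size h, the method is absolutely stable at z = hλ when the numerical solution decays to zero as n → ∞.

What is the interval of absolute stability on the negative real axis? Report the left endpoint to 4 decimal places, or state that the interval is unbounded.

On y'=λy, z=hλ:
  y_{n+1} = y_n + z·[7/11·y_n + 4/11·y_{n+1}] ⇒ (1 − 4/11z)y_{n+1} = (1 + 7/11z)y_n
  ⇒ R(z) = (1 + 7/11z)/(1 − 4/11z).

Need |R(x)|<1, x<0.
x=-1.11: |R|=0.2092
R=−1: 1+7/11x = −1+4/11x ⇒ -3/11x=2 ⇒ x=2/(-3/11)=-7.3333
Confirm numerically:
  x=-5.636: |R|=0.84820 <1
  x=-4.576: |R|=0.71772 <1
  x=-3.389: |R|=0.51812 <1
  x=-7.895: |R|=1.03957 >1
  x=-7.376: |R|=1.00316 >1
Interval (-7.3333, 0).

(-7.3333, 0).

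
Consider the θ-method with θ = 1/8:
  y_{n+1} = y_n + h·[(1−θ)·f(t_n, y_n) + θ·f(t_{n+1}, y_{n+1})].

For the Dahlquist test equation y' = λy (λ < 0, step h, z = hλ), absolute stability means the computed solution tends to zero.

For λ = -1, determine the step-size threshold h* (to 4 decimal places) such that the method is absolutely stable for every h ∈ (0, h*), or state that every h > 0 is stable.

With y'=λy (z=hλ):
  y_{n+1} = y_n + z·[7/8·y_n + 1/8·y_{n+1}] ⇒ (1 − 1/8z)y_{n+1} = (1 + 7/8z)y_n
  Hence R(z) = (1 + 7/8z)/(1 − 1/8z).

Find x<0 with |R(x)|<1.
x=-0.64: |R|=0.4074
R=−1: 1+7/8x = −1+1/8x ⇒ -3/4x=2 ⇒ x=2/(-3/4)=-2.6667
Confirm numerically:
  x=-2.121: |R|=0.67651 <1
  x=-1.835: |R|=0.49263 <1
  x=-1.636: |R|=0.35824 <1
  x=-3.217: |R|=1.29437 >1
  x=-3.033: |R|=1.19922 >1
  x=-2.785: |R|=1.06583 >1
Interval (-2.6667, 0).

(-2.6667,0); λ=-1 ⇒ h* = (8/3)/1 = 2.6667.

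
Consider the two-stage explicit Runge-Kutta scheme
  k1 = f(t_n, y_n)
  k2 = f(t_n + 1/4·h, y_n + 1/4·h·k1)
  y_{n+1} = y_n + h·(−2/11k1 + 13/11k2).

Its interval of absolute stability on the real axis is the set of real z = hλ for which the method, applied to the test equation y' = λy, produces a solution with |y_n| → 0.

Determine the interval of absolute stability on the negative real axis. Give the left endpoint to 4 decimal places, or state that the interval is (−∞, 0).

z∈(-3.3846,0).

Test eqn y'=λy, z=hλ:
  k1=λy_n ⇒ h·k1=z·y_n;  k2=λ(1+1/4z)y_n ⇒ h·k2=z(1+1/4z)y_n
  y_{n+1}/y_n = 1 − 2/11z + 13/11z(1+1/4z) = 1 + z + 13/44z²
  R(z) = 1 + z + 13/44z².

Boundary: |R(x)|=1, x<0.
x=-0.97: |R|=0.3080
R=1: x+13/44x²=0 ⇒ x=−44/13=-3.3846; min R=1−1/(4·13/44)=0.1538>−1
Confirm numerically:
  x=-3.054: |R|=0.70168 <1
  x=-2.559: |R|=0.37578 <1
  x=-2.524: |R|=0.35822 <1
  x=-3.790: |R|=1.45394 >1
  x=-3.593: |R|=1.22121 >1
  x=-3.517: |R|=1.13756 >1
Interval (-3.3846, 0).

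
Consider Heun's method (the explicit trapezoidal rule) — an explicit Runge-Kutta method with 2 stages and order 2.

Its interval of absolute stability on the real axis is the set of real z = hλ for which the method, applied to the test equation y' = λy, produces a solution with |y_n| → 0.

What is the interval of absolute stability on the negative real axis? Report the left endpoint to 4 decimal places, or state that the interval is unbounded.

z∈(-2.0000,0).

Test eqn y'=λy, z=hλ:
  order 2, 2-stage ⇒ R(z)=1+z+z^2/2
  (e.g. R(-1.14)=0.50980, |R|=0.50980)

Find x<0 with |R(x)|<1.
x=-1.14: |R|=0.5098
|R(-2.13)|=1.1384 |R(-1.49)|=0.6200 |R(-1.11)|=0.5060
Bisect:
  x_lo=-2.5912 |R|=1.7660  x_hi=-0.3431 |R|=0.7157
  mid=-1.46718 |R|=0.60913 →hi
  mid=-2.02920 |R|=1.02963 →lo
  mid=-1.74819 |R|=0.77989 →hi
  mid=-1.88870 |R|=0.89489 →hi
  mid=-1.95895 |R|=0.95979 →hi
  mid=-1.99408 |R|=0.99409 →hi
  mid=-2.01164 |R|=1.01171 →lo
  mid=-2.00286 |R|=1.00286 →lo
  mid=-1.99847 |R|=0.99847 →hi
  ...
  [-2.00011,-1.99998] ⇒ x*=-2.0000
Stable set (-2.0000, 0).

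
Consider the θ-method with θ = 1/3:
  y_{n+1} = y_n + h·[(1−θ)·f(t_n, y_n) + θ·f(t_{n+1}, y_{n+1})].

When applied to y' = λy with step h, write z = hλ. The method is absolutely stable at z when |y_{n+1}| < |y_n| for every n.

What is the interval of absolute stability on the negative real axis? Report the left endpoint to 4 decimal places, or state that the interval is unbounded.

With y'=λy (z=hλ):
  y_{n+1} = y_n + z·[2/3·y_n + 1/3·y_{n+1}] ⇒ (1 − 1/3z)y_{n+1} = (1 + 2/3z)y_n
  so R(z) = (1 + 2/3z)/(1 − 1/3z).

Boundary: |R(x)|=1, x<0.
x=-1.77: |R|=0.1132
R=−1: 1+2/3x = −1+1/3x ⇒ -1/3x=2 ⇒ x=2/(-1/3)=-6.0000
Confirm numerically:
  x=-5.494: |R|=0.94043 <1
  x=-5.363: |R|=0.92383 <1
  x=-4.258: |R|=0.75999 <1
  x=-6.334: |R|=1.03578 >1
  x=-6.090: |R|=1.00990 >1
Interval (-6.0000, 0).

z∈(-6.0000,0).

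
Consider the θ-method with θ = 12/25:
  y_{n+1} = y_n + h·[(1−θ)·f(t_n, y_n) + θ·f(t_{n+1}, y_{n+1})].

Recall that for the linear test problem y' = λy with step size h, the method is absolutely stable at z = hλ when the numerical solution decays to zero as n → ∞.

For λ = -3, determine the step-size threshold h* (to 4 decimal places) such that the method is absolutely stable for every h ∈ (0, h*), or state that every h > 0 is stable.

Set f=λy, z=hλ:
  y_{n+1} = y_n + z·[13/25·y_n + 12/25·y_{n+1}] ⇒ (1 − 12/25z)y_{n+1} = (1 + 13/25z)y_n
  ⇒ R(z) = (1 + 13/25z)/(1 − 12/25z).

Solve |R(x)|<1 on ℝ⁻.
x=-1.27: |R|=0.2110
R=−1: 1+13/25x = −1+12/25x ⇒ -1/25x=2 ⇒ x=2/(-1/25)=-50.0000
Confirm numerically:
  x=-49.238: |R|=0.99876 <1
  x=-34.493: |R|=0.96467 <1
  x=-28.885: |R|=0.94318 <1
  x=-25.183: |R|=0.92415 <1
  x=-50.575: |R|=1.00091 >1
  x=-50.536: |R|=1.00085 >1
  x=-50.382: |R|=1.00061 >1
Stable set (-50.0000, 0).

(-50.0000,0); λ=-3 ⇒ h* = (50)/3 = 16.6667.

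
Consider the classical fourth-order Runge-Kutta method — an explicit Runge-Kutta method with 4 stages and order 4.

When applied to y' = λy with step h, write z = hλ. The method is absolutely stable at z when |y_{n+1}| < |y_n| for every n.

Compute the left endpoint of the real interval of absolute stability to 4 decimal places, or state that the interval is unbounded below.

left endpoint -2.7853.

With y'=λy (z=hλ):
  order 4, 4-stage ⇒ R(z)=1+z+z^2/2+z^3/6+z^4/24
  (e.g. R(-0.83)=0.43893, |R|=0.43893)

Find x<0 with |R(x)|<1.
x=-0.83: |R|=0.4389
|R(-2.18)|=0.4105 |R(-1.45)|=0.2773 |R(-1.1)|=0.3442
Bisect:
  x_lo=-3.2603 |R|=1.9863  x_hi=-0.3964 |R|=0.6728
  mid=-1.82836 |R|=0.29004 →hi
  mid=-2.54432 |R|=0.69345 →hi
  mid=-2.90230 |R|=1.19122 →lo
  mid=-2.72331 |R|=0.91050 →hi
  mid=-2.81280 |R|=1.04227 →lo
  mid=-2.76805 |R|=0.97432 →hi
  mid=-2.79043 |R|=1.00777 →lo
  mid=-2.77924 |R|=0.99091 →hi
  ...
  [-2.78536,-2.78518] ⇒ x*=-2.7853
So |R|<1 on (-2.7853, 0).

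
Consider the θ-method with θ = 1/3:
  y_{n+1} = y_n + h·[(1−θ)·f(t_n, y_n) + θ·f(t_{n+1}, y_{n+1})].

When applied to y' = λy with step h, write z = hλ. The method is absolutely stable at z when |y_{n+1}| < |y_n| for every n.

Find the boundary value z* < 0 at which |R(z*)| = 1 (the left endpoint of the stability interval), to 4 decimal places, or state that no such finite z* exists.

On y'=λy, z=hλ:
  y_{n+1} = y_n + z·[2/3·y_n + 1/3·y_{n+1}] ⇒ (1 − 1/3z)y_{n+1} = (1 + 2/3z)y_n
  so R(z) = (1 + 2/3z)/(1 − 1/3z).

Solve |R(x)|<1 on ℝ⁻.
x=-1.31: |R|=0.0882
R=−1: 1+2/3x = −1+1/3x ⇒ -1/3x=2 ⇒ x=2/(-1/3)=-6.0000
Confirm numerically:
  x=-5.589: |R|=0.95215 <1
  x=-5.087: |R|=0.88710 <1
  x=-4.410: |R|=0.78543 <1
  x=-6.156: |R|=1.01704 >1
  x=-6.054: |R|=1.00596 >1
Stable set (-6.0000, 0).

left endpoint -6.0000.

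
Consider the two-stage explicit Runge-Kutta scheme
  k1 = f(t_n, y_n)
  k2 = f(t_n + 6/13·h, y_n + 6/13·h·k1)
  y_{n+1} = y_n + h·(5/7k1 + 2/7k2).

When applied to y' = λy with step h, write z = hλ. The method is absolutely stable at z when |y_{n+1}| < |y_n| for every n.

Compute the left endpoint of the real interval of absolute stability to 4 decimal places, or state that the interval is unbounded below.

Set f=λy, z=hλ:
  k1=λy_n ⇒ h·k1=z·y_n;  k2=λ(1+6/13z)y_n ⇒ h·k2=z(1+6/13z)y_n
  y_{n+1}/y_n = 1 + 5/7z + 2/7z(1+6/13z) = 1 + z + 12/91z²
  so R(z) = 1 + z + 12/91z².

Boundary: |R(x)|=1, x<0.
x=-0.48: |R|=0.5504
R=1: x+12/91x²=0 ⇒ x=−91/12=-7.5833; min R=1−1/(4·12/91)=-0.8958>−1
Confirm numerically:
  x=-3.633: |R|=0.89251 <1
  x=-3.174: |R|=0.84552 <1
  x=-3.144: |R|=0.84052 <1
  x=-7.976: |R|=1.41300 >1
  x=-7.807: |R|=1.23026 >1
Interval (-7.5833, 0).

z* = -7.5833.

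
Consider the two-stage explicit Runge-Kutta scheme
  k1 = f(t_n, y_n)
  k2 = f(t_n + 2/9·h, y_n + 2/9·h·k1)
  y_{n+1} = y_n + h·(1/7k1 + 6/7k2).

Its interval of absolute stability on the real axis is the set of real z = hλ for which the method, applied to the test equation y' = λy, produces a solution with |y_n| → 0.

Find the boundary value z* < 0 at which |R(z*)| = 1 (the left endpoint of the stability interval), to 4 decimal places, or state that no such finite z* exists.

z* = -5.2500.

Test eqn y'=λy, z=hλ:
  k1=λy_n ⇒ h·k1=z·y_n;  k2=λ(1+2/9z)y_n ⇒ h·k2=z(1+2/9z)y_n
  y_{n+1}/y_n = 1 + 1/7z + 6/7z(1+2/9z) = 1 + z + 4/21z²
  R(z) = 1 + z + 4/21z².

Solve |R(x)|<1 on ℝ⁻.
x=-0.96: |R|=0.2155
R=1: x+4/21x²=0 ⇒ x=−21/4=-5.2500; min R=1−1/(4·4/21)=-0.3125>−1
Confirm numerically:
  x=-4.945: |R|=0.71272 <1
  x=-4.720: |R|=0.52350 <1
  x=-3.092: |R|=0.27096 <1
  x=-2.744: |R|=0.30980 <1
  x=-5.726: |R|=1.51916 >1
  x=-5.368: |R|=1.12065 >1
So |R|<1 on (-5.2500, 0).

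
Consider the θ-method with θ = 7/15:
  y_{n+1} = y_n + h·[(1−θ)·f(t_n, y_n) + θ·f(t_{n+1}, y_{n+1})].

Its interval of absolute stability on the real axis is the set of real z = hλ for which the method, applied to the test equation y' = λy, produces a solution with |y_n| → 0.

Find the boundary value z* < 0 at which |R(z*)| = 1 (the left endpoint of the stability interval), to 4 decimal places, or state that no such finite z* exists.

z* = -30.0000.

Set f=λy, z=hλ:
  y_{n+1} = y_n + z·[8/15·y_n + 7/15·y_{n+1}] ⇒ (1 − 7/15z)y_{n+1} = (1 + 8/15z)y_n
  Hence R(z) = (1 + 8/15z)/(1 − 7/15z).

Solve |R(x)|<1 on ℝ⁻.
x=-1.55: |R|=0.1006
R=−1: 1+8/15x = −1+7/15x ⇒ -1/15x=2 ⇒ x=2/(-1/15)=-30.0000
Confirm numerically:
  x=-27.626: |R|=0.98861 <1
  x=-21.926: |R|=0.95208 <1
  x=-20.414: |R|=0.93929 <1
  x=-13.095: |R|=0.84151 <1
  x=-30.253: |R|=1.00112 >1
  x=-30.109: |R|=1.00048 >1
Stable set (-30.0000, 0).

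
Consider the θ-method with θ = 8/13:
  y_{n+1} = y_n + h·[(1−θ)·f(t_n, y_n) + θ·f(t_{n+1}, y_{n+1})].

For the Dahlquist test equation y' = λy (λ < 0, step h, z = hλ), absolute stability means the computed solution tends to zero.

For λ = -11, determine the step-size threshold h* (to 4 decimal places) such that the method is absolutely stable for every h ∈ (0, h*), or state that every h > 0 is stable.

On y'=λy, z=hλ:
  y_{n+1} = y_n + z·[5/13·y_n + 8/13·y_{n+1}] ⇒ (1 − 8/13z)y_{n+1} = (1 + 5/13z)y_n
  Hence R(z) = (1 + 5/13z)/(1 − 8/13z).

Need |R(x)|<1, x<0.
x=-0.67: |R|=0.5256
x=-2: |R|=0.1034
x=-10: |R|=0.3978
x=-100: |R|=0.5990
θ=8/13≥1/2 ⇒ |1+5/13x|<|1−8/13x| ∀x<0 ⇒ stable on all of ℝ⁻.

interval (−∞, 0). Any h>0 works for λ=-11.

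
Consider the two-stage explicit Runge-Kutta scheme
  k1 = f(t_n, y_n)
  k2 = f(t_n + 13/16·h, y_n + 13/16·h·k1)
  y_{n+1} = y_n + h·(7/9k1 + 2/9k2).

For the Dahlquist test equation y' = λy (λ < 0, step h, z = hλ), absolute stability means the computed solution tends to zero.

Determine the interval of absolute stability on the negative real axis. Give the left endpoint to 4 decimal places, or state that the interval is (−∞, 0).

With y'=λy (z=hλ):
  k1=λy_n ⇒ h·k1=z·y_n;  k2=λ(1+13/16z)y_n ⇒ h·k2=z(1+13/16z)y_n
  y_{n+1}/y_n = 1 + 7/9z + 2/9z(1+13/16z) = 1 + z + 13/72z²
  so R(z) = 1 + z + 13/72z².

Boundary: |R(x)|=1, x<0.
x=-0.87: |R|=0.2667
R=1: x+13/72x²=0 ⇒ x=−72/13=-5.5385; min R=1−1/(4·13/72)=-0.3846>−1
Confirm numerically:
  x=-4.589: |R|=0.21331 <1
  x=-4.479: |R|=0.14320 <1
  x=-3.333: |R|=0.32723 <1
  x=-5.880: |R|=1.36260 >1
  x=-5.808: |R|=1.28266 >1
  x=-5.777: |R|=1.24881 >1
Stable set (-5.5385, 0).

(-5.5385, 0).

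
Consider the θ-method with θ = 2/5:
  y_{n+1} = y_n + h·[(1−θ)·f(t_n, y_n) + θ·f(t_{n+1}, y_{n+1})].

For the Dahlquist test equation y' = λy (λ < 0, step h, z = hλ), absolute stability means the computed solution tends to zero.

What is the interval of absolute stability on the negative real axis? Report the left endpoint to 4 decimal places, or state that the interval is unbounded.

On y'=λy, z=hλ:
  y_{n+1} = y_n + z·[3/5·y_n + 2/5·y_{n+1}] ⇒ (1 − 2/5z)y_{n+1} = (1 + 3/5z)y_n
  ⇒ R(z) = (1 + 3/5z)/(1 − 2/5z).

Boundary: |R(x)|=1, x<0.
x=-1.51: |R|=0.0586
R=−1: 1+3/5x = −1+2/5x ⇒ -1/5x=2 ⇒ x=2/(-1/5)=-10.0000
Confirm numerically:
  x=-7.848: |R|=0.89602 <1
  x=-5.436: |R|=0.71245 <1
  x=-4.285: |R|=0.57885 <1
  x=-10.429: |R|=1.01659 >1
  x=-10.249: |R|=1.00977 >1
Interval (-10.0000, 0).

(-10.0000, 0).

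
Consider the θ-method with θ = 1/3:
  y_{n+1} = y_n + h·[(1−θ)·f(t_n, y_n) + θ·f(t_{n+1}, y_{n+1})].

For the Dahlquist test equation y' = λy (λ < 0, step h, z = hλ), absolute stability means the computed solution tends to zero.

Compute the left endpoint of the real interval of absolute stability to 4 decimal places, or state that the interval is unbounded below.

left endpoint -6.0000.

With y'=λy (z=hλ):
  y_{n+1} = y_n + z·[2/3·y_n + 1/3·y_{n+1}] ⇒ (1 − 1/3z)y_{n+1} = (1 + 2/3z)y_n
  so R(z) = (1 + 2/3z)/(1 − 1/3z).

Solve |R(x)|<1 on ℝ⁻.
x=-1.41: |R|=0.0408
R=−1: 1+2/3x = −1+1/3x ⇒ -1/3x=2 ⇒ x=2/(-1/3)=-6.0000
Confirm numerically:
  x=-5.867: |R|=0.98500 <1
  x=-3.283: |R|=0.56756 <1
  x=-3.053: |R|=0.51313 <1
  x=-6.370: |R|=1.03949 >1
  x=-6.116: |R|=1.01272 >1
So |R|<1 on (-6.0000, 0).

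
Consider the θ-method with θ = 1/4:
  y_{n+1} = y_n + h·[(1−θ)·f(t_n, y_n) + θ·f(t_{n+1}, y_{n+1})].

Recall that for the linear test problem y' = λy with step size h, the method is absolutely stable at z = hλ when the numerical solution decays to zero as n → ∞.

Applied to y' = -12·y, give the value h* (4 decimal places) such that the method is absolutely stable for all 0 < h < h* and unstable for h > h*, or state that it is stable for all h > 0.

On y'=λy, z=hλ:
  y_{n+1} = y_n + z·[3/4·y_n + 1/4·y_{n+1}] ⇒ (1 − 1/4z)y_{n+1} = (1 + 3/4z)y_n
  ⇒ R(z) = (1 + 3/4z)/(1 − 1/4z).

Need |R(x)|<1, x<0.
x=-0.63: |R|=0.4557
R=−1: 1+3/4x = −1+1/4x ⇒ -1/2x=2 ⇒ x=2/(-1/2)=-4.0000
Confirm numerically:
  x=-3.218: |R|=0.78332 <1
  x=-2.178: |R|=0.41017 <1
  x=-1.798: |R|=0.24043 <1
  x=-1.698: |R|=0.19200 <1
  x=-4.442: |R|=1.10471 >1
  x=-4.274: |R|=1.06623 >1
  x=-4.106: |R|=1.02615 >1
Interval (-4.0000, 0).

(-4.0000,0); λ=-12 ⇒ h* = (4)/12 = 0.3333.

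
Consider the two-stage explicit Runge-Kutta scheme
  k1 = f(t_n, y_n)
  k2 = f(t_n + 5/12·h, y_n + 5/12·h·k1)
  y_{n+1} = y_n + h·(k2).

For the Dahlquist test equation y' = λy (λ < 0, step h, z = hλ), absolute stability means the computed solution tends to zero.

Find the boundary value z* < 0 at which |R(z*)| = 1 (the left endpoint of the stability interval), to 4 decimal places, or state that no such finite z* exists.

left endpoint -2.4000.

With y'=λy (z=hλ):
  k1=λy_n ⇒ h·k1=z·y_n;  k2=λ(1+5/12z)y_n ⇒ h·k2=z(1+5/12z)y_n
  y_{n+1}/y_n = 1 + z(1+5/12z) = 1 + z + 5/12z²
  R(z) = 1 + z + 5/12z².

Find x<0 with |R(x)|<1.
x=-1.15: |R|=0.4010
R=1: x+5/12x²=0 ⇒ x=−12/5=-2.4000; min R=1−1/(4·5/12)=0.4000>−1
Confirm numerically:
  x=-2.166: |R|=0.78881 <1
  x=-1.878: |R|=0.59153 <1
  x=-1.354: |R|=0.40988 <1
  x=-2.829: |R|=1.50568 >1
  x=-2.814: |R|=1.48542 >1
  x=-2.565: |R|=1.17634 >1
So |R|<1 on (-2.4000, 0).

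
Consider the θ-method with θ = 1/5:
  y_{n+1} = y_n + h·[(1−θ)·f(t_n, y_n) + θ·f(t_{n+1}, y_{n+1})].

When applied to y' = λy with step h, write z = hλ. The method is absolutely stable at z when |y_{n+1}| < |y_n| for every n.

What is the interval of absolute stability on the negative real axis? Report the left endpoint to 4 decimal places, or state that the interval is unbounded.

(-3.3333, 0).

With y'=λy (z=hλ):
  y_{n+1} = y_n + z·[4/5·y_n + 1/5·y_{n+1}] ⇒ (1 − 1/5z)y_{n+1} = (1 + 4/5z)y_n
  R(z) = (1 + 4/5z)/(1 − 1/5z).

Solve |R(x)|<1 on ℝ⁻.
x=-1.56: |R|=0.1890
R=−1: 1+4/5x = −1+1/5x ⇒ -3/5x=2 ⇒ x=2/(-3/5)=-3.3333
Confirm numerically:
  x=-3.154: |R|=0.93402 <1
  x=-1.868: |R|=0.35993 <1
  x=-1.473: |R|=0.13780 <1
  x=-3.809: |R|=1.16199 >1
  x=-3.709: |R|=1.12941 >1
  x=-3.476: |R|=1.05050 >1
Stable set (-3.3333, 0).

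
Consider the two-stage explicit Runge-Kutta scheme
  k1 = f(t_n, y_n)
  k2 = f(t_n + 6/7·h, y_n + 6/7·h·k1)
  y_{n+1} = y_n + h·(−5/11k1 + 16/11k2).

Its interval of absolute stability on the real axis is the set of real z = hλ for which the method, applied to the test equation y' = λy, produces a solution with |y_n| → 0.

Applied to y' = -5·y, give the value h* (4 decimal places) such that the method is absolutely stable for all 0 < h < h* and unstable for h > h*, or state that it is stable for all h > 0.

(-0.8021,0); λ=-5 ⇒ h* = (77/96)/5 = 0.1604.

Set f=λy, z=hλ:
  k1=λy_n ⇒ h·k1=z·y_n;  k2=λ(1+6/7z)y_n ⇒ h·k2=z(1+6/7z)y_n
  y_{n+1}/y_n = 1 − 5/11z + 16/11z(1+6/7z) = 1 + z + 96/77z²
  R(z) = 1 + z + 96/77z².

Find x<0 with |R(x)|<1.
x=-1.35: |R|=1.9222
R=1: x+96/77x²=0 ⇒ x=−77/96=-0.8021; min R=1−1/(4·96/77)=0.7995>−1
Confirm numerically:
  x=-0.745: |R|=0.94698 <1
  x=-0.744: |R|=0.94612 <1
  x=-0.626: |R|=0.86257 <1
  x=-1.347: |R|=1.91512 >1
  x=-1.137: |R|=1.47476 >1
  x=-0.958: |R|=1.18623 >1
Stable set (-0.8021, 0).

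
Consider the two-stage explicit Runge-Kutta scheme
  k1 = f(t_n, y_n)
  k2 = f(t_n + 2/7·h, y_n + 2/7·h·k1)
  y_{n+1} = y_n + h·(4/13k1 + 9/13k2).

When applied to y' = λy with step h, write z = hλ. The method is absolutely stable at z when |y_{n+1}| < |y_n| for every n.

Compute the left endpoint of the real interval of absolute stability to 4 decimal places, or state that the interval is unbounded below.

left endpoint -5.0556.

On y'=λy, z=hλ:
  k1=λy_n ⇒ h·k1=z·y_n;  k2=λ(1+2/7z)y_n ⇒ h·k2=z(1+2/7z)y_n
  y_{n+1}/y_n = 1 + 4/13z + 9/13z(1+2/7z) = 1 + z + 18/91z²
  Hence R(z) = 1 + z + 18/91z².

Need |R(x)|<1, x<0.
x=-0.85: |R|=0.2929
R=1: x+18/91x²=0 ⇒ x=−91/18=-5.0556; min R=1−1/(4·18/91)=-0.2639>−1
Confirm numerically:
  x=-4.182: |R|=0.27739 <1
  x=-3.700: |R|=0.00791 <1
  x=-3.339: |R|=0.13372 <1
  x=-2.534: |R|=0.26388 <1
  x=-5.617: |R|=1.62380 >1
  x=-5.484: |R|=1.46475 >1
Stable set (-5.0556, 0).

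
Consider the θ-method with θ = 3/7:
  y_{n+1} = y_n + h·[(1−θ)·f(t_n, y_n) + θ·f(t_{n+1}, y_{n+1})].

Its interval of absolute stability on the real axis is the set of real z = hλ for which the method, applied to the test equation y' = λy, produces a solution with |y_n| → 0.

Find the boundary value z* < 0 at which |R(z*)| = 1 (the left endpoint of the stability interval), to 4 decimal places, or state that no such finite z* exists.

Set f=λy, z=hλ:
  y_{n+1} = y_n + z·[4/7·y_n + 3/7·y_{n+1}] ⇒ (1 − 3/7z)y_{n+1} = (1 + 4/7z)y_n
  ⇒ R(z) = (1 + 4/7z)/(1 − 3/7z).

Find x<0 with |R(x)|<1.
x=-1.73: |R|=0.0066
R=−1: 1+4/7x = −1+3/7x ⇒ -1/7x=2 ⇒ x=2/(-1/7)=-14.0000
Confirm numerically:
  x=-8.045: |R|=0.80874 <1
  x=-8.027: |R|=0.80782 <1
  x=-6.721: |R|=0.73203 <1
  x=-14.570: |R|=1.01124 >1
  x=-14.568: |R|=1.01120 >1
  x=-14.532: |R|=1.01051 >1
Stable set (-14.0000, 0).

left endpoint -14.0000.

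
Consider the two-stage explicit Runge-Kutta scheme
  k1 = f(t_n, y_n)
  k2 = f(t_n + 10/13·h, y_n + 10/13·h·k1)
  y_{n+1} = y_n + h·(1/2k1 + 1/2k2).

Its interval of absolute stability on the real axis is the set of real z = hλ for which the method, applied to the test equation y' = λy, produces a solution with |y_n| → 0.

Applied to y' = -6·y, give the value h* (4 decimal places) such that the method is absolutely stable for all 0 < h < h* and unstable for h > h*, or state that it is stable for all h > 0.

(-2.6000,0); λ=-6 ⇒ h* = (13/5)/6 = 0.4333.

Test eqn y'=λy, z=hλ:
  k1=λy_n ⇒ h·k1=z·y_n;  k2=λ(1+10/13z)y_n ⇒ h·k2=z(1+10/13z)y_n
  y_{n+1}/y_n = 1 + 1/2z + 1/2z(1+10/13z) = 1 + z + 5/13z²
  R(z) = 1 + z + 5/13z².

Need |R(x)|<1, x<0.
x=-0.92: |R|=0.4055
R=1: x+5/13x²=0 ⇒ x=−13/5=-2.6000; min R=1−1/(4·5/13)=0.3500>−1
Confirm numerically:
  x=-2.351: |R|=0.77485 <1
  x=-2.122: |R|=0.60988 <1
  x=-1.727: |R|=0.42013 <1
  x=-1.681: |R|=0.40583 <1
  x=-3.103: |R|=1.60031 >1
  x=-2.860: |R|=1.28600 >1
  x=-2.711: |R|=1.11574 >1
Stable set (-2.6000, 0).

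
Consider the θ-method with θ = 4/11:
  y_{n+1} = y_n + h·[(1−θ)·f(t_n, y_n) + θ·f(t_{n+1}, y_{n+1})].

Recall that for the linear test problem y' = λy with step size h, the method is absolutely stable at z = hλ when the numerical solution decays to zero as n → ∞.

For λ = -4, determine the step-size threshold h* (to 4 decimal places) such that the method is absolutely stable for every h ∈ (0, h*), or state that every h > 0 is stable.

Test eqn y'=λy, z=hλ:
  y_{n+1} = y_n + z·[7/11·y_n + 4/11·y_{n+1}] ⇒ (1 − 4/11z)y_{n+1} = (1 + 7/11z)y_n
  Hence R(z) = (1 + 7/11z)/(1 − 4/11z).

Solve |R(x)|<1 on ℝ⁻.
x=-1.21: |R|=0.1597
R=−1: 1+7/11x = −1+4/11x ⇒ -3/11x=2 ⇒ x=2/(-3/11)=-7.3333
Confirm numerically:
  x=-4.630: |R|=0.72527 <1
  x=-3.275: |R|=0.49481 <1
  x=-3.250: |R|=0.48958 <1
  x=-7.789: |R|=1.03243 >1
  x=-7.778: |R|=1.03168 >1
So |R|<1 on (-7.3333, 0).

(-7.3333,0); λ=-4 ⇒ h* = (22/3)/4 = 1.8333.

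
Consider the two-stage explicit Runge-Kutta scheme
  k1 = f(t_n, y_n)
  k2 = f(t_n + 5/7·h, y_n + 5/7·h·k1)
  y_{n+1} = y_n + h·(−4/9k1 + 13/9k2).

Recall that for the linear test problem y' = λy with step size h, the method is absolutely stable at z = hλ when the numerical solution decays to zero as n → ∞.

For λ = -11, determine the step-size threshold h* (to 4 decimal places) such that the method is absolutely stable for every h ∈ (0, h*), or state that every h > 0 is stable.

(-0.9692,0); λ=-11 ⇒ h* = (63/65)/11 = 0.0881.

Test eqn y'=λy, z=hλ:
  k1=λy_n ⇒ h·k1=z·y_n;  k2=λ(1+5/7z)y_n ⇒ h·k2=z(1+5/7z)y_n
  y_{n+1}/y_n = 1 − 4/9z + 13/9z(1+5/7z) = 1 + z + 65/63z²
  so R(z) = 1 + z + 65/63z².

Solve |R(x)|<1 on ℝ⁻.
x=-1.1: |R|=1.1484
R=1: x+65/63x²=0 ⇒ x=−63/65=-0.9692; min R=1−1/(4·65/63)=0.7577>−1
Confirm numerically:
  x=-0.788: |R|=0.85266 <1
  x=-0.608: |R|=0.77340 <1
  x=-0.606: |R|=0.77289 <1
  x=-0.503: |R|=0.75804 <1
  x=-1.417: |R|=1.65463 >1
  x=-1.125: |R|=1.18080 >1
Interval (-0.9692, 0).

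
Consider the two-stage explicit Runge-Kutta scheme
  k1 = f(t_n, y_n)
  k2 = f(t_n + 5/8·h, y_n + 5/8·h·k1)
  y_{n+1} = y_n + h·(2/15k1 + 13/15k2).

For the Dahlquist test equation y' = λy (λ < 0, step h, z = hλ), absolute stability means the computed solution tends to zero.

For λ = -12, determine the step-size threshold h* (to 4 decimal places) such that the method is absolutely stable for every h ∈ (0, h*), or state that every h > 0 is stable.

With y'=λy (z=hλ):
  k1=λy_n ⇒ h·k1=z·y_n;  k2=λ(1+5/8z)y_n ⇒ h·k2=z(1+5/8z)y_n
  y_{n+1}/y_n = 1 + 2/15z + 13/15z(1+5/8z) = 1 + z + 13/24z²
  R(z) = 1 + z + 13/24z².

Solve |R(x)|<1 on ℝ⁻.
x=-0.85: |R|=0.5414
R=1: x+13/24x²=0 ⇒ x=−24/13=-1.8462; min R=1−1/(4·13/24)=0.5385>−1
Confirm numerically:
  x=-1.671: |R|=0.84146 <1
  x=-1.515: |R|=0.72825 <1
  x=-0.842: |R|=0.54202 <1
  x=-2.313: |R|=1.58490 >1
  x=-2.013: |R|=1.18192 >1
Interval (-1.8462, 0).

(-1.8462,0); λ=-12 ⇒ h* = (24/13)/12 = 0.1538.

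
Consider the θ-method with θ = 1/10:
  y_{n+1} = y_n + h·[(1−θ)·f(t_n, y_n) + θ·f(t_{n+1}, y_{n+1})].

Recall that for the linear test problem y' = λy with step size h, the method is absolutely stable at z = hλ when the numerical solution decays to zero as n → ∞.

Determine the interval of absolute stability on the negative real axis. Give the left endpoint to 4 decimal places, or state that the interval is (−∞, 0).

z∈(-2.5000,0).

Test eqn y'=λy, z=hλ:
  y_{n+1} = y_n + z·[9/10·y_n + 1/10·y_{n+1}] ⇒ (1 − 1/10z)y_{n+1} = (1 + 9/10z)y_n
  so R(z) = (1 + 9/10z)/(1 − 1/10z).

Boundary: |R(x)|=1, x<0.
x=-1.02: |R|=0.0744
R=−1: 1+9/10x = −1+1/10x ⇒ -4/5x=2 ⇒ x=2/(-4/5)=-2.5000
Confirm numerically:
  x=-1.536: |R|=0.33148 <1
  x=-1.269: |R|=0.12610 <1
  x=-1.121: |R|=0.00800 <1
  x=-2.907: |R|=1.25227 >1
  x=-2.663: |R|=1.10298 >1
Interval (-2.5000, 0).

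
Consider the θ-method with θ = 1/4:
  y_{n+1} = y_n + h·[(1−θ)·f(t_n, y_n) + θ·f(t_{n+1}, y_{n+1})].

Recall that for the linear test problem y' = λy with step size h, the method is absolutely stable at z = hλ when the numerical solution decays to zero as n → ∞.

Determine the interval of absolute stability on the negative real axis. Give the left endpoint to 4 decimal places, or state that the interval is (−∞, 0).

z∈(-4.0000,0).

Set f=λy, z=hλ:
  y_{n+1} = y_n + z·[3/4·y_n + 1/4·y_{n+1}] ⇒ (1 − 1/4z)y_{n+1} = (1 + 3/4z)y_n
  so R(z) = (1 + 3/4z)/(1 − 1/4z).

Find x<0 with |R(x)|<1.
x=-0.72: |R|=0.3898
R=−1: 1+3/4x = −1+1/4x ⇒ -1/2x=2 ⇒ x=2/(-1/2)=-4.0000
Confirm numerically:
  x=-2.779: |R|=0.63977 <1
  x=-1.648: |R|=0.16714 <1
  x=-1.645: |R|=0.16563 <1
  x=-1.627: |R|=0.15657 <1
  x=-4.438: |R|=1.10382 >1
  x=-4.273: |R|=1.06600 >1
  x=-4.160: |R|=1.03922 >1
Stable set (-4.0000, 0).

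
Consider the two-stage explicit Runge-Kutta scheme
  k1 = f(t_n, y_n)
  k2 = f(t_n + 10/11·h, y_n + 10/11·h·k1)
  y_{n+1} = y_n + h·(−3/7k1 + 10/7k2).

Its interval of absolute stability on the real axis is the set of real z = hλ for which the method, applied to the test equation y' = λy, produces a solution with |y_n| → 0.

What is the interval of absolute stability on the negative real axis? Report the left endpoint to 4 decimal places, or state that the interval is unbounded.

z∈(-0.7700,0).

On y'=λy, z=hλ:
  k1=λy_n ⇒ h·k1=z·y_n;  k2=λ(1+10/11z)y_n ⇒ h·k2=z(1+10/11z)y_n
  y_{n+1}/y_n = 1 − 3/7z + 10/7z(1+10/11z) = 1 + z + 100/77z²
  ⇒ R(z) = 1 + z + 100/77z².

Solve |R(x)|<1 on ℝ⁻.
x=-1.4: |R|=2.1455
R=1: x+100/77x²=0 ⇒ x=−77/100=-0.7700; min R=1−1/(4·100/77)=0.8075>−1
Confirm numerically:
  x=-0.710: |R|=0.94468 <1
  x=-0.513: |R|=0.82878 <1
  x=-0.444: |R|=0.81202 <1
  x=-0.359: |R|=0.80838 <1
  x=-1.234: |R|=1.74361 >1
  x=-0.949: |R|=1.22061 >1
  x=-0.920: |R|=1.17922 >1
Interval (-0.7700, 0).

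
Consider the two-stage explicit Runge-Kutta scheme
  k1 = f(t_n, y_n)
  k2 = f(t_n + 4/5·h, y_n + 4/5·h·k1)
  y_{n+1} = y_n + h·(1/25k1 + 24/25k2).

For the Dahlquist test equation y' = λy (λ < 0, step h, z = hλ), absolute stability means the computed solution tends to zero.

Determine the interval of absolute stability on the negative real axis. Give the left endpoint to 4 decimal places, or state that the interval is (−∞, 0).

Test eqn y'=λy, z=hλ:
  k1=λy_n ⇒ h·k1=z·y_n;  k2=λ(1+4/5z)y_n ⇒ h·k2=z(1+4/5z)y_n
  y_{n+1}/y_n = 1 + 1/25z + 24/25z(1+4/5z) = 1 + z + 96/125z²
  ⇒ R(z) = 1 + z + 96/125z².

Need |R(x)|<1, x<0.
x=-0.81: |R|=0.6939
R=1: x+96/125x²=0 ⇒ x=−125/96=-1.3021; min R=1−1/(4·96/125)=0.6745>−1
Confirm numerically:
  x=-1.015: |R|=0.77621 <1
  x=-0.979: |R|=0.75708 <1
  x=-0.888: |R|=0.71760 <1
  x=-1.706: |R|=1.52921 >1
  x=-1.682: |R|=1.49077 >1
  x=-1.579: |R|=1.33581 >1
So |R|<1 on (-1.3021, 0).

(-1.3021, 0).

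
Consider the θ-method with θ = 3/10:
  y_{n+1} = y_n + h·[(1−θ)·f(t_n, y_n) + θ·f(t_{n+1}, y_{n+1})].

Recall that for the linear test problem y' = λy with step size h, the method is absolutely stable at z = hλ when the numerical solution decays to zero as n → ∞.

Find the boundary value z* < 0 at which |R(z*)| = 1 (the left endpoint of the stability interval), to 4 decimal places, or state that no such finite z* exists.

Test eqn y'=λy, z=hλ:
  y_{n+1} = y_n + z·[7/10·y_n + 3/10·y_{n+1}] ⇒ (1 − 3/10z)y_{n+1} = (1 + 7/10z)y_n
  so R(z) = (1 + 7/10z)/(1 − 3/10z).

Solve |R(x)|<1 on ℝ⁻.
x=-1.65: |R|=0.1037
R=−1: 1+7/10x = −1+3/10x ⇒ -2/5x=2 ⇒ x=2/(-2/5)=-5.0000
Confirm numerically:
  x=-3.108: |R|=0.60836 <1
  x=-2.452: |R|=0.41277 <1
  x=-2.197: |R|=0.32421 <1
  x=-2.162: |R|=0.31142 <1
  x=-5.414: |R|=1.06310 >1
  x=-5.102: |R|=1.01612 >1
  x=-5.021: |R|=1.00335 >1
Stable set (-5.0000, 0).

z* = -5.0000.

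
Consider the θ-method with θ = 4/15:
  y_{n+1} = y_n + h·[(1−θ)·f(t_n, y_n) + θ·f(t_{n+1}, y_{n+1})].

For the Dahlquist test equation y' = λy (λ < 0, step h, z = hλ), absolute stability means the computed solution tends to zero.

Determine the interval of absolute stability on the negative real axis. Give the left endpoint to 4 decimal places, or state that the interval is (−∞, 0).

z∈(-4.2857,0).

Test eqn y'=λy, z=hλ:
  y_{n+1} = y_n + z·[11/15·y_n + 4/15·y_{n+1}] ⇒ (1 − 4/15z)y_{n+1} = (1 + 11/15z)y_n
  Hence R(z) = (1 + 11/15z)/(1 − 4/15z).

Solve |R(x)|<1 on ℝ⁻.
x=-0.8: |R|=0.3407
R=−1: 1+11/15x = −1+4/15x ⇒ -7/15x=2 ⇒ x=2/(-7/15)=-4.2857
Confirm numerically:
  x=-3.274: |R|=0.74794 <1
  x=-2.463: |R|=0.48660 <1
  x=-1.879: |R|=0.25178 <1
  x=-4.839: |R|=1.11273 >1
  x=-4.586: |R|=1.06304 >1
So |R|<1 on (-4.2857, 0).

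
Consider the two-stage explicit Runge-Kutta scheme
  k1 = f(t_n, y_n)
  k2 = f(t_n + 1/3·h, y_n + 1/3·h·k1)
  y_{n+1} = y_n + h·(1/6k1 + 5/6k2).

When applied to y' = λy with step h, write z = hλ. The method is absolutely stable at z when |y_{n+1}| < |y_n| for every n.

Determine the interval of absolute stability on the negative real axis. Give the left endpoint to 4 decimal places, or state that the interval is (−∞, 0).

(-3.6000, 0).

Test eqn y'=λy, z=hλ:
  k1=λy_n ⇒ h·k1=z·y_n;  k2=λ(1+1/3z)y_n ⇒ h·k2=z(1+1/3z)y_n
  y_{n+1}/y_n = 1 + 1/6z + 5/6z(1+1/3z) = 1 + z + 5/18z²
  R(z) = 1 + z + 5/18z².

Need |R(x)|<1, x<0.
x=-1.15: |R|=0.2174
R=1: x+5/18x²=0 ⇒ x=−18/5=-3.6000; min R=1−1/(4·5/18)=0.1000>−1
Confirm numerically:
  x=-3.516: |R|=0.91796 <1
  x=-3.173: |R|=0.62365 <1
  x=-2.289: |R|=0.16642 <1
  x=-4.022: |R|=1.47147 >1
  x=-3.809: |R|=1.22113 >1
So |R|<1 on (-3.6000, 0).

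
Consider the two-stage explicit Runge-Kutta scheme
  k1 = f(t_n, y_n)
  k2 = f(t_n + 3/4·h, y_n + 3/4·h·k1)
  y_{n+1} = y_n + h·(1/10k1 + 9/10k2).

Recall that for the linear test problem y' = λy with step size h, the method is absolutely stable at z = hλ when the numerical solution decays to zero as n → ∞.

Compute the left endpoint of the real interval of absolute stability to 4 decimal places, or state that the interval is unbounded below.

left endpoint -1.4815.

With y'=λy (z=hλ):
  k1=λy_n ⇒ h·k1=z·y_n;  k2=λ(1+3/4z)y_n ⇒ h·k2=z(1+3/4z)y_n
  y_{n+1}/y_n = 1 + 1/10z + 9/10z(1+3/4z) = 1 + z + 27/40z²
  Hence R(z) = 1 + z + 27/40z².

Find x<0 with |R(x)|<1.
x=-0.55: |R|=0.6542
R=1: x+27/40x²=0 ⇒ x=−40/27=-1.4815; min R=1−1/(4·27/40)=0.6296>−1
Confirm numerically:
  x=-1.243: |R|=0.79991 <1
  x=-0.897: |R|=0.64611 <1
  x=-0.848: |R|=0.63740 <1
  x=-1.750: |R|=1.31719 >1
  x=-1.717: |R|=1.27296 >1
  x=-1.715: |R|=1.27033 >1
So |R|<1 on (-1.4815, 0).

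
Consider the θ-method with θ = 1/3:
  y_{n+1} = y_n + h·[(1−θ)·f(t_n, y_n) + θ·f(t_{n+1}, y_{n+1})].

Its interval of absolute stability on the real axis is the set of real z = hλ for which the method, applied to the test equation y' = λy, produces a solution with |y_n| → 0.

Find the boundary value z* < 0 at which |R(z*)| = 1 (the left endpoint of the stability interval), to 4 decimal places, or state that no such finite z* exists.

Test eqn y'=λy, z=hλ:
  y_{n+1} = y_n + z·[2/3·y_n + 1/3·y_{n+1}] ⇒ (1 − 1/3z)y_{n+1} = (1 + 2/3z)y_n
  R(z) = (1 + 2/3z)/(1 − 1/3z).

Need |R(x)|<1, x<0.
x=-1.44: |R|=0.0270
R=−1: 1+2/3x = −1+1/3x ⇒ -1/3x=2 ⇒ x=2/(-1/3)=-6.0000
Confirm numerically:
  x=-5.889: |R|=0.98751 <1
  x=-5.595: |R|=0.95288 <1
  x=-2.658: |R|=0.40933 <1
  x=-2.621: |R|=0.39886 <1
  x=-6.128: |R|=1.01402 >1
  x=-6.056: |R|=1.00618 >1
Interval (-6.0000, 0).

left endpoint -6.0000.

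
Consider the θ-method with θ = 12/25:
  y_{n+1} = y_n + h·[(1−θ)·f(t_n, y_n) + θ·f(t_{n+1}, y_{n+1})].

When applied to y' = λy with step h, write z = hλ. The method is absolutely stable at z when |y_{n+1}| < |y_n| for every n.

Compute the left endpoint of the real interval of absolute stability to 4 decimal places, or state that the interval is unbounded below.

On y'=λy, z=hλ:
  y_{n+1} = y_n + z·[13/25·y_n + 12/25·y_{n+1}] ⇒ (1 − 12/25z)y_{n+1} = (1 + 13/25z)y_n
  ⇒ R(z) = (1 + 13/25z)/(1 − 12/25z).

Solve |R(x)|<1 on ℝ⁻.
x=-1.35: |R|=0.1808
R=−1: 1+13/25x = −1+12/25x ⇒ -1/25x=2 ⇒ x=2/(-1/25)=-50.0000
Confirm numerically:
  x=-49.270: |R|=0.99882 <1
  x=-43.718: |R|=0.98857 <1
  x=-28.626: |R|=0.94200 <1
  x=-50.592: |R|=1.00094 >1
  x=-50.182: |R|=1.00029 >1
So |R|<1 on (-50.0000, 0).

left endpoint -50.0000.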